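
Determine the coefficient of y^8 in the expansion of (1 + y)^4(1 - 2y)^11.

-3168

Coefficient of y^8 = Σ_{j} C(4,j)·1^j·C(11,8-j)·(-2)^(8-j) for j from 0 to 4.
= 42240 + (-168960) + 177408 + (-59136) + 5280 = -3168.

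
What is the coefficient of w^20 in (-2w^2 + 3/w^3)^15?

General term: C(15,j)·(-2w^2)^j·(3/w^3)^(15-j), with w-exponent 2j − 3(15−j) = 5j − 45.
Set 5j − 45 = 20: j = 13.
C(15,13) = 105; (-2)^13 = -8192; 3^2 = 9.
Coefficient = 105 · (-8192) · 9 = -7741440.

-7741440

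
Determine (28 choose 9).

6906900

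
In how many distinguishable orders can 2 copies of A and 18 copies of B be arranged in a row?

Choose positions for the A's: C(20,2) = 190.

190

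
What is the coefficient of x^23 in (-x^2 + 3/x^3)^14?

-42

General term: C(14,j)·(-x^2)^j·(3/x^3)^(14-j), with x-exponent 2j − 3(14−j) = 5j − 42.
Set 5j − 42 = 23: j = 13.
C(14,13) = 14; (-1)^13 = -1; 3^1 = 3.
Coefficient = 14 · (-1) · 3 = -42.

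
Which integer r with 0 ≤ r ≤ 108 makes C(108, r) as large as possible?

C(108,r) is maximized at r = 108/2 = 54.

54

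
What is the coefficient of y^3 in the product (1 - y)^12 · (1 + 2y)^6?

Coefficient of y^3 = Σ_{j} C(12,j)·(-1)^j·C(6,3-j)·2^(3-j) for j from 0 to 3.
= 160 + (-720) + 792 + (-220) = 12.

12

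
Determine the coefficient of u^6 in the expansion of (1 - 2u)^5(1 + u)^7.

-147

Coefficient of u^6 = Σ_{j} C(5,j)·(-2)^j·C(7,6-j)·1^(6-j) for j from 0 to 5.
= 7 + (-210) + 1400 + (-2800) + 1680 + (-224) = -147.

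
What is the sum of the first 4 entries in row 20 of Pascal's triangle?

1 + 20 + 190 + 1140 = 1351.

1351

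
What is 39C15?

C(39,15) = (39·38·37·36·35·34·33·32·31·30·29·28·27·26·25) / 15! = 32876032921054202880000 / 1307674368000 = 25140840660.

25140840660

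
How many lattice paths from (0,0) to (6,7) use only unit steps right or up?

Each path is a sequence of 13 steps with 6 rights: C(13,6) = 1716.

1716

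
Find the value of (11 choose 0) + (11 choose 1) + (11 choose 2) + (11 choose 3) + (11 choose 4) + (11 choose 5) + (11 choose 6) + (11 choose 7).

1816

1 + 11 + 55 + 165 + 330 + 462 + 462 + 330 = 1816.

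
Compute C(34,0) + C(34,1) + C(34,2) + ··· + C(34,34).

The entries of row 34 sum to 2^34 = 17179869184.

17179869184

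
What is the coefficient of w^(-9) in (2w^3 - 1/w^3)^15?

General term: C(15,j)·(2w^3)^j·(-1/w^3)^(15-j), with w-exponent 3j − 3(15−j) = 6j − 45.
Set 6j − 45 = -9: j = 6.
C(15,6) = 5005; 2^6 = 64; (-1)^9 = -1.
Coefficient = 5005 · 64 · (-1) = -320320.

-320320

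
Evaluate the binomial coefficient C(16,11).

4368

C(16,11) = C(16,5) by symmetry.
C(16,5) = (16·15·14·13·12) / 5! = 524160 / 120 = 4368.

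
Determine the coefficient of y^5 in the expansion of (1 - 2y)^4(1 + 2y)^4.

0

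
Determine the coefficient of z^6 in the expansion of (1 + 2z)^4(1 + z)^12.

Coefficient of z^6 = Σ_{j} C(4,j)·2^j·C(12,6-j)·1^(6-j) for j from 0 to 4.
= 924 + 6336 + 11880 + 7040 + 1056 = 27236.

27236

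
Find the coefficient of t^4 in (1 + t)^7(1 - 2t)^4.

51

Coefficient of t^4 = Σ_{j} C(7,j)·1^j·C(4,4-j)·(-2)^(4-j) for j from 0 to 4.
= 16 + (-224) + 504 + (-280) + 35 = 51.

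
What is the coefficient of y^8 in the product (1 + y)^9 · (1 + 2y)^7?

Coefficient of y^8 = Σ_{j} C(9,j)·1^j·C(7,8-j)·2^(8-j) for j from 1 to 8.
= 1152 + 16128 + 56448 + 70560 + 35280 + 7056 + 504 + 9 = 187137.

187137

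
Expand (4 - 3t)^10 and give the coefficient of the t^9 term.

The general term is C(10,j)·(4)^j·(-3t)^(10-j); the t^9 term has j = 1.
C(10,1) = 10.
Coefficient = C(10,1) · 4^1 · (-3)^9 = 10 · 4 · (-19683) = -787320.

-787320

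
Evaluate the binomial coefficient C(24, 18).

134596

C(24,18) = C(24,6) by symmetry.
C(24,6) = (24·23·22·21·20·19) / 6! = 96909120 / 720 = 134596.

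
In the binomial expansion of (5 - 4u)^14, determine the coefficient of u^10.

The general term is C(14,j)·(5)^j·(-4u)^(14-j); the u^10 term has j = 4.
C(14,4) = 1001.
Coefficient = C(14,4) · 5^4 · (-4)^10 = 1001 · 625 · 1048576 = 656015360000.

656015360000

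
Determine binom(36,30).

1947792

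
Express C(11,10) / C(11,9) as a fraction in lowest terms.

C(n,k+1)/C(n,k) = (n−k)/(k+1) = (11−9)/(9+1) = 2/10 = 1/5.

1/5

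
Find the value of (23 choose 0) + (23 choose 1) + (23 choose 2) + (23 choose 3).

2048

1 + 23 + 253 + 1771 = 2048.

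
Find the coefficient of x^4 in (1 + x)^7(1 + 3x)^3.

Coefficient of x^4 = Σ_{j} C(7,j)·1^j·C(3,4-j)·3^(4-j) for j from 1 to 4.
= 189 + 567 + 315 + 35 = 1106.

1106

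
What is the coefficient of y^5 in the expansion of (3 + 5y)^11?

The general term is C(11,j)·(3)^j·(5y)^(11-j); the y^5 term has j = 6.
C(11,6) = 462.
Coefficient = C(11,6) · 3^6 · 5^5 = 462 · 729 · 3125 = 1052493750.

1052493750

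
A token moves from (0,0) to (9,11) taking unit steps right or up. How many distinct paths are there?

167960

Each path is a sequence of 20 steps with 9 rights: C(20,9) = 167960.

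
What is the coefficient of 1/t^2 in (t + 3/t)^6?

General term: C(6,j)·(t)^j·(3/t)^(6-j), with t-exponent 1j − 1(6−j) = 2j − 6.
Set 2j − 6 = -2: j = 2.
C(6,2) = 15; 1^2 = 1; 3^4 = 81.
Coefficient = 15 · 1 · 81 = 1215.

1215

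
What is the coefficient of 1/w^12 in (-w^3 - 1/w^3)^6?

6

General term: C(6,j)·(-w^3)^j·(-1/w^3)^(6-j), with w-exponent 3j − 3(6−j) = 6j − 18.
Set 6j − 18 = -12: j = 1.
C(6,1) = 6; (-1)^1 = -1; (-1)^5 = -1.
Coefficient = 6 · (-1) · (-1) = 6.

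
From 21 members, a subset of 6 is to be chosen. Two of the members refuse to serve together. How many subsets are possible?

50388

All 6-subsets: C(21,6) = 54264. Those containing both fixed elements: C(19,4) = 3876.
54264 − 3876 = 50388.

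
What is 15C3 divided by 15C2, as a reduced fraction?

C(n,k+1)/C(n,k) = (n−k)/(k+1) = (15−2)/(2+1) = 13/3.

13/3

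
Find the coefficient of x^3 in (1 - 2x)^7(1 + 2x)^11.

Coefficient of x^3 = Σ_{j} C(7,j)·(-2)^j·C(11,3-j)·2^(3-j) for j from 0 to 3.
= 1320 + (-3080) + 1848 + (-280) = -192.

-192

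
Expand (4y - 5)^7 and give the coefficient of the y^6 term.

The general term is C(7,j)·(4y)^j·(-5)^(7-j); the y^6 term has j = 6.
C(7,6) = 7.
Coefficient = C(7,6) · 4^6 · (-5)^1 = 7 · 4096 · (-5) = -143360.

-143360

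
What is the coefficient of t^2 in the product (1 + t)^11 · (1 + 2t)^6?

Coefficient of t^2 = Σ_{j} C(11,j)·1^j·C(6,2-j)·2^(2-j) for j from 0 to 2.
= 60 + 132 + 55 = 247.

247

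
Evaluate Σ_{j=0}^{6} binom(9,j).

466

1 + 9 + 36 + 84 + 126 + 126 + 84 = 466.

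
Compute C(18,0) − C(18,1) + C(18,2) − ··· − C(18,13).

The partial alternating sum Σ_{k=0}^{13} (−1)^k C(18,k) = (−1)^13 C(17,13) = -2380.

-2380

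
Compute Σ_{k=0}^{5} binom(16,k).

6885

1 + 16 + 120 + 560 + 1820 + 4368 = 6885.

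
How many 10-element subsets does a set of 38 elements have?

472733756

C(38,10) = (38·37·36·35·34·33·32·31·30·29) / 10! = 1715456253772800 / 3628800 = 472733756.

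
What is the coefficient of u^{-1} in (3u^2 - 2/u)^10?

-414720

General term: C(10,j)·(3u^2)^j·(-2/u)^(10-j), with u-exponent 2j − 1(10−j) = 3j − 10.
Set 3j − 10 = -1: j = 3.
C(10,3) = 120; 3^3 = 27; (-2)^7 = -128.
Coefficient = 120 · 27 · (-128) = -414720.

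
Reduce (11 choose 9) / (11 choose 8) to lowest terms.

1/3

C(n,k+1)/C(n,k) = (n−k)/(k+1) = (11−8)/(8+1) = 3/9 = 1/3.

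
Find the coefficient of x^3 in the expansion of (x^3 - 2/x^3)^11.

-14784

General term: C(11,j)·(x^3)^j·(-2/x^3)^(11-j), with x-exponent 3j − 3(11−j) = 6j − 33.
Set 6j − 33 = 3: j = 6.
C(11,6) = 462; 1^6 = 1; (-2)^5 = -32.
Coefficient = 462 · 1 · (-32) = -14784.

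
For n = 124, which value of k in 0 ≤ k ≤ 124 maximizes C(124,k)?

C(124,k) is maximized at k = 124/2 = 62.

62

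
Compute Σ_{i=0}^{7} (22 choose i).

1 + 22 + 231 + 1540 + 7315 + 26334 + 74613 + 170544 = 280600.

280600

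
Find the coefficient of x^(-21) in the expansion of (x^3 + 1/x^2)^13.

13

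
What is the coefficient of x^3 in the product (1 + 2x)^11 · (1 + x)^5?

2650

Coefficient of x^3 = Σ_{j} C(11,j)·2^j·C(5,3-j)·1^(3-j) for j from 0 to 3.
= 10 + 220 + 1100 + 1320 = 2650.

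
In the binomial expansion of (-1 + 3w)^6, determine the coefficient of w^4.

The general term is C(6,j)·(-1)^j·(3w)^(6-j); the w^4 term has j = 2.
C(6,2) = 15.
Coefficient = C(6,2) · 3^4 = 15 · 81 = 1215.

1215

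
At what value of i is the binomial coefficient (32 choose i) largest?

C(32,i) is maximized at i = 32/2 = 16.

16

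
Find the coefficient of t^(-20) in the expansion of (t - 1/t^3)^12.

General term: C(12,j)·(t)^j·(-1/t^3)^(12-j), with t-exponent 1j − 3(12−j) = 4j − 36.
Set 4j − 36 = -20: j = 4.
C(12,4) = 495; 1^4 = 1; (-1)^8 = 1.
Coefficient = 495 · 1 · 1 = 495.

495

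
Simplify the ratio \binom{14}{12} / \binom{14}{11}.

1/4

C(n,k+1)/C(n,k) = (n−k)/(k+1) = (14−11)/(11+1) = 3/12 = 1/4.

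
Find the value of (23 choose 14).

817190

C(23,14) = C(23,9) by symmetry.
C(23,9) = (23·22·21·20·19·18·17·16·15) / 9! = 296541907200 / 362880 = 817190.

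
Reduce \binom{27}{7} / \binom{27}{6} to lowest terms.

C(n,k+1)/C(n,k) = (n−k)/(k+1) = (27−6)/(6+1) = 21/7 = 3.

3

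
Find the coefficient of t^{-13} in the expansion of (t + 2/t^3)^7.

672

General term: C(7,j)·(t)^j·(2/t^3)^(7-j), with t-exponent 1j − 3(7−j) = 4j − 21.
Set 4j − 21 = -13: j = 2.
C(7,2) = 21; 1^2 = 1; 2^5 = 32.
Coefficient = 21 · 1 · 32 = 672.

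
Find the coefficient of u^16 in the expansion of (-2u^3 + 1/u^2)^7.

448

General term: C(7,j)·(-2u^3)^j·(1/u^2)^(7-j), with u-exponent 3j − 2(7−j) = 5j − 14.
Set 5j − 14 = 16: j = 6.
C(7,6) = 7; (-2)^6 = 64; 1^1 = 1.
Coefficient = 7 · 64 · 1 = 448.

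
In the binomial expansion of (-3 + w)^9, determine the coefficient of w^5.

10206

The general term is C(9,j)·(-3)^j·(w)^(9-j); the w^5 term has j = 4.
C(9,4) = 126.
Coefficient = C(9,4) · (-3)^4 = 126 · 81 = 10206.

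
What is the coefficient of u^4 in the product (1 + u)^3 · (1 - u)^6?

Coefficient of u^4 = Σ_{j} C(3,j)·1^j·C(6,4-j)·(-1)^(4-j) for j from 0 to 3.
= 15 + (-60) + 45 + (-6) = -6.

-6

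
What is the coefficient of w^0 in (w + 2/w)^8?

General term: C(8,j)·(w)^j·(2/w)^(8-j), with w-exponent 1j − 1(8−j) = 2j − 8.
Set 2j − 8 = 0: j = 4.
C(8,4) = 70; 1^4 = 1; 2^4 = 16.
Coefficient = 70 · 1 · 16 = 1120.

1120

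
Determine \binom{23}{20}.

1771

C(23,20) = C(23,3) by symmetry.
C(23,3) = (23·22·21) / 3! = 10626 / 6 = 1771.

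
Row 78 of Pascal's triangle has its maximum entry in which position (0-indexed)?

39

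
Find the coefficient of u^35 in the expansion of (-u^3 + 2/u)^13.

26

General term: C(13,j)·(-u^3)^j·(2/u)^(13-j), with u-exponent 3j − 1(13−j) = 4j − 13.
Set 4j − 13 = 35: j = 12.
C(13,12) = 13; (-1)^12 = 1; 2^1 = 2.
Coefficient = 13 · 1 · 2 = 26.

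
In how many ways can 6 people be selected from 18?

18564

This is C(18,6) = 18564.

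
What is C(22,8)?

C(22,8) = (22·21·20·19·18·17·16·15) / 8! = 12893126400 / 40320 = 319770.

319770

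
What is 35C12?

C(35,12) = (35·34·33·32·31·30·29·28·27·26·25·24) / 12! = 399703747322880000 / 479001600 = 834451800.

834451800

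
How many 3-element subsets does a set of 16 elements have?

C(16,3) = (16·15·14) / 3! = 3360 / 6 = 560.

560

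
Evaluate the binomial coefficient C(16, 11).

4368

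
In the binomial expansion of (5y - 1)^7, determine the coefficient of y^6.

The general term is C(7,j)·(5y)^j·(-1)^(7-j); the y^6 term has j = 6.
C(7,6) = 7.
Coefficient = C(7,6) · 5^6 · (-1)^1 = 7 · 15625 · (-1) = -109375.

-109375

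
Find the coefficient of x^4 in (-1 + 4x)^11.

-84480

The general term is C(11,j)·(-1)^j·(4x)^(11-j); the x^4 term has j = 7.
C(11,7) = 330.
Coefficient = C(11,7) · (-1)^7 · 4^4 = 330 · (-1) · 256 = -84480.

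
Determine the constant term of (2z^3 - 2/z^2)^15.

-164003840

General term: C(15,j)·(2z^3)^j·(-2/z^2)^(15-j), with z-exponent 3j − 2(15−j) = 5j − 30.
Set 5j − 30 = 0: j = 6.
C(15,6) = 5005; 2^6 = 64; (-2)^9 = -512.
Coefficient = 5005 · 64 · (-512) = -164003840.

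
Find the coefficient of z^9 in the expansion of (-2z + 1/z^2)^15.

General term: C(15,j)·(-2z)^j·(1/z^2)^(15-j), with z-exponent 1j − 2(15−j) = 3j − 30.
Set 3j − 30 = 9: j = 13.
C(15,13) = 105; (-2)^13 = -8192; 1^2 = 1.
Coefficient = 105 · (-8192) · 1 = -860160.

-860160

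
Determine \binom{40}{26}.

23206929840

C(40,26) = C(40,14) by symmetry.
C(40,14) = (40·39·38·37·36·35·34·33·32·31·30·29·28·27) / 14! = 2023140487449489408000 / 87178291200 = 23206929840.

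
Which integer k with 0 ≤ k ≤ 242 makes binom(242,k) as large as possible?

121

C(242,k) is maximized at k = 242/2 = 121.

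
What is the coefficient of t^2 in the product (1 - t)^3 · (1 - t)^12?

105

Coefficient of t^2 = Σ_{j} C(3,j)·(-1)^j·C(12,2-j)·(-1)^(2-j) for j from 0 to 2.
= 66 + 36 + 3 = 105.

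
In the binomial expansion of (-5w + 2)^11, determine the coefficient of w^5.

-92400000

The general term is C(11,j)·(-5w)^j·(2)^(11-j); the w^5 term has j = 5.
C(11,5) = 462.
Coefficient = C(11,5) · (-5)^5 · 2^6 = 462 · (-3125) · 64 = -92400000.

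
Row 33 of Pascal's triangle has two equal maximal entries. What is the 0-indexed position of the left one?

16

For odd n = 33, C(33,r) peaks at r = (n−1)/2 and (n+1)/2; the smaller is 16.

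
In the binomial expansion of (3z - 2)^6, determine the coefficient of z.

-576

The general term is C(6,j)·(3z)^j·(-2)^(6-j); the z^1 term has j = 1.
C(6,1) = 6.
Coefficient = C(6,1) · 3^1 · (-2)^5 = 6 · 3 · (-32) = -576.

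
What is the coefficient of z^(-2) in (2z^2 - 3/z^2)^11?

General term: C(11,j)·(2z^2)^j·(-3/z^2)^(11-j), with z-exponent 2j − 2(11−j) = 4j − 22.
Set 4j − 22 = -2: j = 5.
C(11,5) = 462; 2^5 = 32; (-3)^6 = 729.
Coefficient = 462 · 32 · 729 = 10777536.

10777536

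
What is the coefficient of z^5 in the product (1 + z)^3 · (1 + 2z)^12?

Coefficient of z^5 = Σ_{j} C(3,j)·1^j·C(12,5-j)·2^(5-j) for j from 0 to 3.
= 25344 + 23760 + 5280 + 264 = 54648.

54648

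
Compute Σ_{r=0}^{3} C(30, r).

4526

1 + 30 + 435 + 4060 = 4526.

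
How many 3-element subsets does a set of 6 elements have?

20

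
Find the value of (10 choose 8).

45

C(10,8) = C(10,2) by symmetry.
C(10,2) = (10·9) / 2! = 90 / 2 = 45.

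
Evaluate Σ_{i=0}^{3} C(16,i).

697

1 + 16 + 120 + 560 = 697.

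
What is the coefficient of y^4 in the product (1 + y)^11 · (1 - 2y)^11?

-440

Coefficient of y^4 = Σ_{j} C(11,j)·1^j·C(11,4-j)·(-2)^(4-j) for j from 0 to 4.
= 5280 + (-14520) + 12100 + (-3630) + 330 = -440.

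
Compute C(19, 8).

75582

C(19,8) = (19·18·17·16·15·14·13·12) / 8! = 3047466240 / 40320 = 75582.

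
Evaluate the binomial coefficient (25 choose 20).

53130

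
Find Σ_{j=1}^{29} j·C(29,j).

7784628224

Since j·C(29,j) = 29·C(28,j−1), the sum is 29·2^28 = 29·268435456 = 7784628224.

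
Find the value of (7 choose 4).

C(7,4) = C(7,3) by symmetry.
C(7,3) = (7·6·5) / 3! = 210 / 6 = 35.

35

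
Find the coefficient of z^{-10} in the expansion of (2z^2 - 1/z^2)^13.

General term: C(13,j)·(2z^2)^j·(-1/z^2)^(13-j), with z-exponent 2j − 2(13−j) = 4j − 26.
Set 4j − 26 = -10: j = 4.
C(13,4) = 715; 2^4 = 16; (-1)^9 = -1.
Coefficient = 715 · 16 · (-1) = -11440.

-11440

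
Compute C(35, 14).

2319959400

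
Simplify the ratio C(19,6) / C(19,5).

C(n,k+1)/C(n,k) = (n−k)/(k+1) = (19−5)/(5+1) = 14/6 = 7/3.

7/3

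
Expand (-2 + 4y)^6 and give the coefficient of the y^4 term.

The general term is C(6,j)·(-2)^j·(4y)^(6-j); the y^4 term has j = 2.
C(6,2) = 15.
Coefficient = C(6,2) · (-2)^2 · 4^4 = 15 · 4 · 256 = 15360.

15360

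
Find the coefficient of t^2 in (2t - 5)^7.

-262500

The general term is C(7,j)·(2t)^j·(-5)^(7-j); the t^2 term has j = 2.
C(7,2) = 21.
Coefficient = C(7,2) · 2^2 · (-5)^5 = 21 · 4 · (-3125) = -262500.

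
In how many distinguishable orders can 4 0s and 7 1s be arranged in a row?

330

Choose positions for the 0s: C(11,4) = 330.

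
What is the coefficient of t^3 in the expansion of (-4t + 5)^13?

The general term is C(13,j)·(-4t)^j·(5)^(13-j); the t^3 term has j = 3.
C(13,3) = 286.
Coefficient = C(13,3) · (-4)^3 · 5^10 = 286 · (-64) · 9765625 = -178750000000.

-178750000000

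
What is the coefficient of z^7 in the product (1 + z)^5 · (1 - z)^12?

Coefficient of z^7 = Σ_{j} C(5,j)·1^j·C(12,7-j)·(-1)^(7-j) for j from 0 to 5.
= (-792) + 4620 + (-7920) + 4950 + (-1100) + 66 = -176.

-176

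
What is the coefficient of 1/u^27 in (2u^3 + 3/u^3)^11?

General term: C(11,j)·(2u^3)^j·(3/u^3)^(11-j), with u-exponent 3j − 3(11−j) = 6j − 33.
Set 6j − 33 = -27: j = 1.
C(11,1) = 11; 2^1 = 2; 3^10 = 59049.
Coefficient = 11 · 2 · 59049 = 1299078.

1299078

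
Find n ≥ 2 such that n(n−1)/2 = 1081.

n(n−1)/2 = 1081 ⇒ n(n−1) = 2162. Since 47·46 = 2162, n = 47.

47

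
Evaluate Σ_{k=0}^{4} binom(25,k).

15276

1 + 25 + 300 + 2300 + 12650 = 15276.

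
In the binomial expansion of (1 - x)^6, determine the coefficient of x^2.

The general term is C(6,j)·(1)^j·(-x)^(6-j); the x^2 term has j = 4.
C(6,4) = 15.
Coefficient = C(6,4) = 15.

15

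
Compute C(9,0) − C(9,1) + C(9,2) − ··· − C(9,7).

The partial alternating sum Σ_{k=0}^{7} (−1)^k C(9,k) = (−1)^7 C(8,7) = -8.

-8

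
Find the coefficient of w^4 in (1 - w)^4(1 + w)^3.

3

Coefficient of w^4 = Σ_{j} C(4,j)·(-1)^j·C(3,4-j)·1^(4-j) for j from 1 to 4.
= (-4) + 18 + (-12) + 1 = 3.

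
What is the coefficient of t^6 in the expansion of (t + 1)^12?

924

The general term is C(12,j)·(t)^j·(1)^(12-j); the t^6 term has j = 6.
C(12,6) = 924.
Coefficient = C(12,6) = 924.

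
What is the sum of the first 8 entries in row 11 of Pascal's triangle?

1 + 11 + 55 + 165 + 330 + 462 + 462 + 330 = 1816.

1816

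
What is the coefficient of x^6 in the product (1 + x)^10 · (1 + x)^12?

74613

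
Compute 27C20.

888030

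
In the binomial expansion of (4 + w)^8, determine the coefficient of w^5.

The general term is C(8,j)·(4)^j·(w)^(8-j); the w^5 term has j = 3.
C(8,3) = 56.
Coefficient = C(8,3) · 4^3 = 56 · 64 = 3584.

3584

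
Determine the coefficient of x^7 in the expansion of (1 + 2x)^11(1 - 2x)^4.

12672

Coefficient of x^7 = Σ_{j} C(11,j)·2^j·C(4,7-j)·(-2)^(7-j) for j from 3 to 7.
= 21120 + (-168960) + 354816 + (-236544) + 42240 = 12672.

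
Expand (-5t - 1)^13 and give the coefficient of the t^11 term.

-3808593750

The general term is C(13,j)·(-5t)^j·(-1)^(13-j); the t^11 term has j = 11.
C(13,11) = 78.
Coefficient = C(13,11) · (-5)^11 = 78 · (-48828125) = -3808593750.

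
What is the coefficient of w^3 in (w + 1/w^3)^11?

General term: C(11,j)·(w)^j·(1/w^3)^(11-j), with w-exponent 1j − 3(11−j) = 4j − 33.
Set 4j − 33 = 3: j = 9.
C(11,9) = 55; 1^9 = 1; 1^2 = 1.
Coefficient = 55 · 1 · 1 = 55.

55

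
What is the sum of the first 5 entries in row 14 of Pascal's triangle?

1471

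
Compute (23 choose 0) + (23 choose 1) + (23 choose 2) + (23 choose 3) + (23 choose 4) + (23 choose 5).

1 + 23 + 253 + 1771 + 8855 + 33649 = 44552.

44552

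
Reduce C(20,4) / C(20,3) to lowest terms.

C(n,k+1)/C(n,k) = (n−k)/(k+1) = (20−3)/(3+1) = 17/4.

17/4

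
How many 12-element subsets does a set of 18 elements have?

18564

C(18,12) = C(18,6) by symmetry.
C(18,6) = (18·17·16·15·14·13) / 6! = 13366080 / 720 = 18564.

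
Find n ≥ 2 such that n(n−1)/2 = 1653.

58

n(n−1)/2 = 1653 ⇒ n(n−1) = 3306. Since 58·57 = 3306, n = 58.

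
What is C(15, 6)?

5005

C(15,6) = (15·14·13·12·11·10) / 6! = 3603600 / 720 = 5005.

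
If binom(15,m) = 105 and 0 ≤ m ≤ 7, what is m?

2

C(15,m) increases on 0 ≤ m ≤ 7. C(15,1) = 15 and C(15,2) = 105, so m = 2.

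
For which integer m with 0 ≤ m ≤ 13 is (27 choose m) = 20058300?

13

C(27,m) increases on 0 ≤ m ≤ 13. C(27,12) = 17383860 and C(27,13) = 20058300, so m = 13.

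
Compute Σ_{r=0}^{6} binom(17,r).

21778

1 + 17 + 136 + 680 + 2380 + 6188 + 12376 = 21778.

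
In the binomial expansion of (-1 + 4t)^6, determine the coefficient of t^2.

240

The general term is C(6,j)·(-1)^j·(4t)^(6-j); the t^2 term has j = 4.
C(6,4) = 15.
Coefficient = C(6,4) · 4^2 = 15 · 16 = 240.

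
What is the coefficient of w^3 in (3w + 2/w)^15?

6304858560

General term: C(15,j)·(3w)^j·(2/w)^(15-j), with w-exponent 1j − 1(15−j) = 2j − 15.
Set 2j − 15 = 3: j = 9.
C(15,9) = 5005; 3^9 = 19683; 2^6 = 64.
Coefficient = 5005 · 19683 · 64 = 6304858560.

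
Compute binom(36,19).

8597496600

C(36,19) = C(36,17) by symmetry.
C(36,17) = (36·35·34·33·32·31·30·29·28·27·26·25·24·23·22·21·20) / 17! = 3058021453718104473600000 / 355687428096000 = 8597496600.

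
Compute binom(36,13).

2310789600

C(36,13) = (36·35·34·33·32·31·30·29·28·27·26·25·24) / 13! = 14389334903623680000 / 6227020800 = 2310789600.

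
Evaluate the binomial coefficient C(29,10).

C(29,10) = (29·28·27·26·25·24·23·22·21·20) / 10! = 72684900288000 / 3628800 = 20030010.

20030010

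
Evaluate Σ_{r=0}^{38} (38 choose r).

The entries of row 38 sum to 2^38 = 274877906944.

274877906944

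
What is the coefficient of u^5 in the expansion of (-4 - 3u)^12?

3153199104

The general term is C(12,j)·(-4)^j·(-3u)^(12-j); the u^5 term has j = 7.
C(12,7) = 792.
Coefficient = C(12,7) · (-4)^7 · (-3)^5 = 792 · (-16384) · (-243) = 3153199104.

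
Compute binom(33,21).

354817320

C(33,21) = C(33,12) by symmetry.
C(33,12) = (33·32·31·30·29·28·27·26·25·24·23·22) / 12! = 169958063987712000 / 479001600 = 354817320.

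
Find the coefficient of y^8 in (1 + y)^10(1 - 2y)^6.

Coefficient of y^8 = Σ_{j} C(10,j)·1^j·C(6,8-j)·(-2)^(8-j) for j from 2 to 8.
= 2880 + (-23040) + 50400 + (-40320) + 12600 + (-1440) + 45 = 1125.

1125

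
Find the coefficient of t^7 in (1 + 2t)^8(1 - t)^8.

Coefficient of t^7 = Σ_{j} C(8,j)·2^j·C(8,7-j)·(-1)^(7-j) for j from 0 to 7.
= (-8) + 448 + (-6272) + 31360 + (-62720) + 50176 + (-14336) + 1024 = -328.

-328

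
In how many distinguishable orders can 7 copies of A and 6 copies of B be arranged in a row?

Choose positions for the A's: C(13,7) = 1716.

1716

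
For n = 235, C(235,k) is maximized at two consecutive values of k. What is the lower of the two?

For odd n = 235, C(235,k) peaks at k = (n−1)/2 and (n+1)/2; the lower is 117.

117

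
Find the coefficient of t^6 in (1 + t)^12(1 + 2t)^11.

973104

Coefficient of t^6 = Σ_{j} C(12,j)·1^j·C(11,6-j)·2^(6-j) for j from 0 to 6.
= 29568 + 177408 + 348480 + 290400 + 108900 + 17424 + 924 = 973104.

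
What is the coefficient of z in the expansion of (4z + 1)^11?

44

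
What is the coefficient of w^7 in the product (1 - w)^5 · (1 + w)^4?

4

Coefficient of w^7 = Σ_{j} C(5,j)·(-1)^j·C(4,7-j)·1^(7-j) for j from 3 to 5.
= (-10) + 20 + (-6) = 4.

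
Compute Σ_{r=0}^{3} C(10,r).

176

1 + 10 + 45 + 120 = 176.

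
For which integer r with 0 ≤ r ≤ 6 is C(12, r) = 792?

C(12,r) increases on 0 ≤ r ≤ 6. C(12,4) = 495 and C(12,5) = 792, so r = 5.

5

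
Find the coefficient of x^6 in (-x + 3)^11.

The general term is C(11,j)·(-x)^j·(3)^(11-j); the x^6 term has j = 6.
C(11,6) = 462.
Coefficient = C(11,6) · 3^5 = 462 · 243 = 112266.

112266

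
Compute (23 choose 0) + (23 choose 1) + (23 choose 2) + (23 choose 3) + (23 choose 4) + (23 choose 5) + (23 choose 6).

145499

1 + 23 + 253 + 1771 + 8855 + 33649 + 100947 = 145499.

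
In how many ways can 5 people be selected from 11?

This is C(11,5) = 462.

462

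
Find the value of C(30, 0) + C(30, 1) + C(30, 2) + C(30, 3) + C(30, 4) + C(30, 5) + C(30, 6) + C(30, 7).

1 + 30 + 435 + 4060 + 27405 + 142506 + 593775 + 2035800 = 2804012.

2804012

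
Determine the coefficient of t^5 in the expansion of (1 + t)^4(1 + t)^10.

2002

(1 + t)^4(1 + t)^10 = (1 + t)^14, so the coefficient of t^5 is C(14,5)·1^5 = 2002·1 = 2002.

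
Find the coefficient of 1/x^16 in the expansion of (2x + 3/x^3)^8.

General term: C(8,j)·(2x)^j·(3/x^3)^(8-j), with x-exponent 1j − 3(8−j) = 4j − 24.
Set 4j − 24 = -16: j = 2.
C(8,2) = 28; 2^2 = 4; 3^6 = 729.
Coefficient = 28 · 4 · 729 = 81648.

81648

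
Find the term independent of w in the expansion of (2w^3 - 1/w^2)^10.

General term: C(10,j)·(2w^3)^j·(-1/w^2)^(10-j), with w-exponent 3j − 2(10−j) = 5j − 20.
Set 5j − 20 = 0: j = 4.
C(10,4) = 210; 2^4 = 16; (-1)^6 = 1.
Coefficient = 210 · 16 · 1 = 3360.

3360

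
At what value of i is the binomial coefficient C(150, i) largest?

75

C(150,i) is maximized at i = 150/2 = 75.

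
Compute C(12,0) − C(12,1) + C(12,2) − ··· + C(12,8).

The partial alternating sum Σ_{k=0}^{8} (−1)^k C(12,k) = (−1)^8 C(11,8) = 165.

165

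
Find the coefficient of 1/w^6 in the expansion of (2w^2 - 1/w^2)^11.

General term: C(11,j)·(2w^2)^j·(-1/w^2)^(11-j), with w-exponent 2j − 2(11−j) = 4j − 22.
Set 4j − 22 = -6: j = 4.
C(11,4) = 330; 2^4 = 16; (-1)^7 = -1.
Coefficient = 330 · 16 · (-1) = -5280.

-5280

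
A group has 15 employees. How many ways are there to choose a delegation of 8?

This is C(15,8) = 6435.

6435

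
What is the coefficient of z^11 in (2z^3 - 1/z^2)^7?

672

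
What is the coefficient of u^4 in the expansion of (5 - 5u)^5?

15625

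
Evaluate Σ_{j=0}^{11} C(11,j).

Setting x = 1 in (1+x)^11 gives Σ C(11,j) = 2^11 = 2048.

2048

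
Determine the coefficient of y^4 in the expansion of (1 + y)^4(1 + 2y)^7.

Coefficient of y^4 = Σ_{j} C(4,j)·1^j·C(7,4-j)·2^(4-j) for j from 0 to 4.
= 560 + 1120 + 504 + 56 + 1 = 2241.

2241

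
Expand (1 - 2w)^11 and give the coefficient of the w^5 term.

-14784

The general term is C(11,j)·(1)^j·(-2w)^(11-j); the w^5 term has j = 6.
C(11,6) = 462.
Coefficient = C(11,6) · (-2)^5 = 462 · (-32) = -14784.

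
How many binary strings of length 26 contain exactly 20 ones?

Choose the 20 positions: C(26,20) = 230230.

230230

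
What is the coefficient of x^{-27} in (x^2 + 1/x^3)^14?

364

General term: C(14,j)·(x^2)^j·(1/x^3)^(14-j), with x-exponent 2j − 3(14−j) = 5j − 42.
Set 5j − 42 = -27: j = 3.
C(14,3) = 364; 1^3 = 1; 1^11 = 1.
Coefficient = 364 · 1 · 1 = 364.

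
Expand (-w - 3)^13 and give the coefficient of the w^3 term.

-16888014

The general term is C(13,j)·(-w)^j·(-3)^(13-j); the w^3 term has j = 3.
C(13,3) = 286.
Coefficient = C(13,3) · (-1)^3 · (-3)^10 = 286 · (-1) · 59049 = -16888014.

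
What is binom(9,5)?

126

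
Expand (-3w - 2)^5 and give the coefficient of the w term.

-240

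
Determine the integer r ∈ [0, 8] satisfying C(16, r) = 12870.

8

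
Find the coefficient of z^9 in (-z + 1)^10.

The general term is C(10,j)·(-z)^j·(1)^(10-j); the z^9 term has j = 9.
C(10,9) = 10.
Coefficient = C(10,9) · (-1)^9 = 10 · (-1) = -10.

-10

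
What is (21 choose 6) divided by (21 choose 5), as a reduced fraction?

8/3

C(n,k+1)/C(n,k) = (n−k)/(k+1) = (21−5)/(5+1) = 16/6 = 8/3.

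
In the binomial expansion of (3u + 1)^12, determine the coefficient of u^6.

673596

The general term is C(12,j)·(3u)^j·(1)^(12-j); the u^6 term has j = 6.
C(12,6) = 924.
Coefficient = C(12,6) · 3^6 = 924 · 729 = 673596.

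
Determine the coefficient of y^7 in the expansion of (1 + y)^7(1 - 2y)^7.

363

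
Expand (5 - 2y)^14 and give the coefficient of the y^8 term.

The general term is C(14,j)·(5)^j·(-2y)^(14-j); the y^8 term has j = 6.
C(14,6) = 3003.
Coefficient = C(14,6) · 5^6 · (-2)^8 = 3003 · 15625 · 256 = 12012000000.

12012000000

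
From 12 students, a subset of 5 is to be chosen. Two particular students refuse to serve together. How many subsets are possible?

All 5-subsets: C(12,5) = 792. Those containing both fixed elements: C(10,3) = 120.
792 − 120 = 672.

672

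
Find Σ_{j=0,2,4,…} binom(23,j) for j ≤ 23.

Even-j terms of row 23 sum to 2^22 = 4194304.

4194304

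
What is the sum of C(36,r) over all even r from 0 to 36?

34359738368

Half of (1+1)^36 + (1−1)^36 gives the even-index sum: 2^35 = 34359738368.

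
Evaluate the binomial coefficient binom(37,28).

C(37,28) = C(37,9) by symmetry.
C(37,9) = (37·36·35·34·33·32·31·30·29) / 9! = 45143585625600 / 362880 = 124403620.

124403620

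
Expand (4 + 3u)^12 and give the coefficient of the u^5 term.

The general term is C(12,j)·(4)^j·(3u)^(12-j); the u^5 term has j = 7.
C(12,7) = 792.
Coefficient = C(12,7) · 4^7 · 3^5 = 792 · 16384 · 243 = 3153199104.

3153199104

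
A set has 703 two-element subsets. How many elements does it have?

38

n(n−1)/2 = 703 ⇒ n(n−1) = 1406. Since 38·37 = 1406, n = 38.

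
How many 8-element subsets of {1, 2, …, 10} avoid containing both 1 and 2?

17

All 8-subsets: C(10,8) = 45. Those containing both fixed elements: C(8,6) = 28.
45 − 28 = 17.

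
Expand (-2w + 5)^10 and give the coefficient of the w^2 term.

70312500

The general term is C(10,j)·(-2w)^j·(5)^(10-j); the w^2 term has j = 2.
C(10,2) = 45.
Coefficient = C(10,2) · (-2)^2 · 5^8 = 45 · 4 · 390625 = 70312500.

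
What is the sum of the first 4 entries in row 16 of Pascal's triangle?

1 + 16 + 120 + 560 = 697.

697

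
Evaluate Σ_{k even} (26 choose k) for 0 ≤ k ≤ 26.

33554432

Even-k terms of row 26 sum to 2^25 = 33554432.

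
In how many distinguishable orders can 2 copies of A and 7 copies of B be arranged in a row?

36

Choose positions for the A's: C(9,2) = 36.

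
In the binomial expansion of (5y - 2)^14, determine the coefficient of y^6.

12012000000

The general term is C(14,j)·(5y)^j·(-2)^(14-j); the y^6 term has j = 6.
C(14,6) = 3003.
Coefficient = C(14,6) · 5^6 · (-2)^8 = 3003 · 15625 · 256 = 12012000000.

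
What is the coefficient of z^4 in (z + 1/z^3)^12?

66

General term: C(12,j)·(z)^j·(1/z^3)^(12-j), with z-exponent 1j − 3(12−j) = 4j − 36.
Set 4j − 36 = 4: j = 10.
C(12,10) = 66; 1^10 = 1; 1^2 = 1.
Coefficient = 66 · 1 · 1 = 66.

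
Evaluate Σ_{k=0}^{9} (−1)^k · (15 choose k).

-2002

The partial alternating sum Σ_{k=0}^{9} (−1)^k C(15,k) = (−1)^9 C(14,9) = -2002.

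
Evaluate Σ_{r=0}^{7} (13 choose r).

5812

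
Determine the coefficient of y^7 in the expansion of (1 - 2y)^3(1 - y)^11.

-11286

Coefficient of y^7 = Σ_{j} C(3,j)·(-2)^j·C(11,7-j)·(-1)^(7-j) for j from 0 to 3.
= (-330) + (-2772) + (-5544) + (-2640) = -11286.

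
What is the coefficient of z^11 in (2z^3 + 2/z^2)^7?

2688

General term: C(7,j)·(2z^3)^j·(2/z^2)^(7-j), with z-exponent 3j − 2(7−j) = 5j − 14.
Set 5j − 14 = 11: j = 5.
C(7,5) = 21; 2^5 = 32; 2^2 = 4.
Coefficient = 21 · 32 · 4 = 2688.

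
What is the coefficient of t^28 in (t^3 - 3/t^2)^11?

-33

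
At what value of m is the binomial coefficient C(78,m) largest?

39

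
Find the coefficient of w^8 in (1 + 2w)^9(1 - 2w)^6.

Coefficient of w^8 = Σ_{j} C(9,j)·2^j·C(6,8-j)·(-2)^(8-j) for j from 2 to 8.
= 9216 + (-129024) + 483840 + (-645120) + 322560 + (-55296) + 2304 = -11520.

-11520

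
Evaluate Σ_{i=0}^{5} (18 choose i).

1 + 18 + 153 + 816 + 3060 + 8568 = 12616.

12616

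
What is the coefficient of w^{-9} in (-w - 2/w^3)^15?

General term: C(15,j)·(-w)^j·(-2/w^3)^(15-j), with w-exponent 1j − 3(15−j) = 4j − 45.
Set 4j − 45 = -9: j = 9.
C(15,9) = 5005; (-1)^9 = -1; (-2)^6 = 64.
Coefficient = 5005 · (-1) · 64 = -320320.

-320320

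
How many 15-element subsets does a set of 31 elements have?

300540195

C(31,15) = (31·30·29·28·27·26·25·24·23·22·21·20·19·18·17) / 15! = 393008709555221760000 / 1307674368000 = 300540195.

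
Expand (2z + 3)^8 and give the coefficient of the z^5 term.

48384

The general term is C(8,j)·(2z)^j·(3)^(8-j); the z^5 term has j = 5.
C(8,5) = 56.
Coefficient = C(8,5) · 2^5 · 3^3 = 56 · 32 · 27 = 48384.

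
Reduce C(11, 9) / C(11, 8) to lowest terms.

C(n,k+1)/C(n,k) = (n−k)/(k+1) = (11−8)/(8+1) = 3/9 = 1/3.

1/3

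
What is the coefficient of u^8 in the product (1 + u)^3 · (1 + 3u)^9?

Coefficient of u^8 = Σ_{j} C(3,j)·1^j·C(9,8-j)·3^(8-j) for j from 0 to 3.
= 59049 + 236196 + 183708 + 30618 = 509571.

509571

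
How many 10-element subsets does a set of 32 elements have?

64512240

C(32,10) = (32·31·30·29·28·27·26·25·24·23) / 10! = 234102016512000 / 3628800 = 64512240.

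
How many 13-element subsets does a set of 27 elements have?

C(27,13) = (27·26·25·24·23·22·21·20·19·18·17·16·15) / 13! = 124903451312640000 / 6227020800 = 20058300.

20058300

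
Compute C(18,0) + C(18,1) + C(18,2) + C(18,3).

1 + 18 + 153 + 816 = 988.

988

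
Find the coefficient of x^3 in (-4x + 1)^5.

The general term is C(5,j)·(-4x)^j·(1)^(5-j); the x^3 term has j = 3.
C(5,3) = 10.
Coefficient = C(5,3) · (-4)^3 = 10 · (-64) = -640.

-640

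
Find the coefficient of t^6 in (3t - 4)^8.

The general term is C(8,j)·(3t)^j·(-4)^(8-j); the t^6 term has j = 6.
C(8,6) = 28.
Coefficient = C(8,6) · 3^6 · (-4)^2 = 28 · 729 · 16 = 326592.

326592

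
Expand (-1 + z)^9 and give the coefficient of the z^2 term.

The general term is C(9,j)·(-1)^j·(z)^(9-j); the z^2 term has j = 7.
C(9,7) = 36.
Coefficient = C(9,7) · (-1)^7 = 36 · (-1) = -36.

-36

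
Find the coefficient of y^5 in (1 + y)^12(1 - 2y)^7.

Coefficient of y^5 = Σ_{j} C(12,j)·1^j·C(7,5-j)·(-2)^(5-j) for j from 0 to 5.
= (-672) + 6720 + (-18480) + 18480 + (-6930) + 792 = -90.

-90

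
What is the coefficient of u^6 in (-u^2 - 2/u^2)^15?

General term: C(15,j)·(-u^2)^j·(-2/u^2)^(15-j), with u-exponent 2j − 2(15−j) = 4j − 30.
Set 4j − 30 = 6: j = 9.
C(15,9) = 5005; (-1)^9 = -1; (-2)^6 = 64.
Coefficient = 5005 · (-1) · 64 = -320320.

-320320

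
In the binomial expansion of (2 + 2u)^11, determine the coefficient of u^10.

22528

The general term is C(11,j)·(2)^j·(2u)^(11-j); the u^10 term has j = 1.
C(11,1) = 11.
Coefficient = C(11,1) · 2^1 · 2^10 = 11 · 2 · 1024 = 22528.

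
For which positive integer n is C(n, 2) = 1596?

n(n−1)/2 = 1596 ⇒ n(n−1) = 3192. Since 57·56 = 3192, n = 57.

57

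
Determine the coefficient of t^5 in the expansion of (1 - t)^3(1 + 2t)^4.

24

Coefficient of t^5 = Σ_{j} C(3,j)·(-1)^j·C(4,5-j)·2^(5-j) for j from 1 to 3.
= (-48) + 96 + (-24) = 24.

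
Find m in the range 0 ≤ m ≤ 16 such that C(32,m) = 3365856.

C(32,m) increases on 0 ≤ m ≤ 16. C(32,6) = 906192 and C(32,7) = 3365856, so m = 7.

7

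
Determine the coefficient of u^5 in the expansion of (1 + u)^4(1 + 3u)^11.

Coefficient of u^5 = Σ_{j} C(4,j)·1^j·C(11,5-j)·3^(5-j) for j from 0 to 4.
= 112266 + 106920 + 26730 + 1980 + 33 = 247929.

247929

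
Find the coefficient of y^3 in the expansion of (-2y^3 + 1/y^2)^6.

General term: C(6,j)·(-2y^3)^j·(1/y^2)^(6-j), with y-exponent 3j − 2(6−j) = 5j − 12.
Set 5j − 12 = 3: j = 3.
C(6,3) = 20; (-2)^3 = -8; 1^3 = 1.
Coefficient = 20 · (-8) · 1 = -160.

-160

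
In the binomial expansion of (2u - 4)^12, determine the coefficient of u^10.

1081344

The general term is C(12,j)·(2u)^j·(-4)^(12-j); the u^10 term has j = 10.
C(12,10) = 66.
Coefficient = C(12,10) · 2^10 · (-4)^2 = 66 · 1024 · 16 = 1081344.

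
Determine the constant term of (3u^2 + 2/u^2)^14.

960740352

General term: C(14,j)·(3u^2)^j·(2/u^2)^(14-j), with u-exponent 2j − 2(14−j) = 4j − 28.
Set 4j − 28 = 0: j = 7.
C(14,7) = 3432; 3^7 = 2187; 2^7 = 128.
Coefficient = 3432 · 2187 · 128 = 960740352.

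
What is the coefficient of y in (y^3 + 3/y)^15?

241805655

General term: C(15,j)·(y^3)^j·(3/y)^(15-j), with y-exponent 3j − 1(15−j) = 4j − 15.
Set 4j − 15 = 1: j = 4.
C(15,4) = 1365; 1^4 = 1; 3^11 = 177147.
Coefficient = 1365 · 1 · 177147 = 241805655.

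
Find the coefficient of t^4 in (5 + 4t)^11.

6600000000

The general term is C(11,j)·(5)^j·(4t)^(11-j); the t^4 term has j = 7.
C(11,7) = 330.
Coefficient = C(11,7) · 5^7 · 4^4 = 330 · 78125 · 256 = 6600000000.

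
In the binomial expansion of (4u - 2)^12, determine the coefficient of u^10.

The general term is C(12,j)·(4u)^j·(-2)^(12-j); the u^10 term has j = 10.
C(12,10) = 66.
Coefficient = C(12,10) · 4^10 · (-2)^2 = 66 · 1048576 · 4 = 276824064.

276824064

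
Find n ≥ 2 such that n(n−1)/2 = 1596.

57

n(n−1)/2 = 1596 ⇒ n(n−1) = 3192. Since 57·56 = 3192, n = 57.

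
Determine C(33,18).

1037158320

C(33,18) = C(33,15) by symmetry.
C(33,15) = (33·32·31·30·29·28·27·26·25·24·23·22·21·20·19) / 15! = 1356265350621941760000 / 1307674368000 = 1037158320.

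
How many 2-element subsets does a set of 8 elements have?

28

C(8,2) = (8·7) / 2! = 56 / 2 = 28.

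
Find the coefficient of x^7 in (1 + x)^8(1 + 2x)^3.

1408

Coefficient of x^7 = Σ_{j} C(8,j)·1^j·C(3,7-j)·2^(7-j) for j from 4 to 7.
= 560 + 672 + 168 + 8 = 1408.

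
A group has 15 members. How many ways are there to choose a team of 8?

6435

This is C(15,8) = 6435.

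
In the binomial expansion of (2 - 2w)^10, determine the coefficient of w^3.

-122880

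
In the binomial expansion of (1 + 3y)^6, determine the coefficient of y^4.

The general term is C(6,j)·(1)^j·(3y)^(6-j); the y^4 term has j = 2.
C(6,2) = 15.
Coefficient = C(6,2) · 3^4 = 15 · 81 = 1215.

1215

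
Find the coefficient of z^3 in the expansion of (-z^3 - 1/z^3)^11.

-462

General term: C(11,j)·(-z^3)^j·(-1/z^3)^(11-j), with z-exponent 3j − 3(11−j) = 6j − 33.
Set 6j − 33 = 3: j = 6.
C(11,6) = 462; (-1)^6 = 1; (-1)^5 = -1.
Coefficient = 462 · 1 · (-1) = -462.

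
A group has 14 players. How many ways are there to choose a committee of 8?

This is C(14,8) = 3003.

3003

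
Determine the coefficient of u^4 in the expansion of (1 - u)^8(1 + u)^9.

Coefficient of u^4 = Σ_{j} C(8,j)·(-1)^j·C(9,4-j)·1^(4-j) for j from 0 to 4.
= 126 + (-672) + 1008 + (-504) + 70 = 28.

28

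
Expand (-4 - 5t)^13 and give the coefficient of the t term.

The general term is C(13,j)·(-4)^j·(-5t)^(13-j); the t^1 term has j = 12.
C(13,12) = 13.
Coefficient = C(13,12) · (-4)^12 · (-5)^1 = 13 · 16777216 · (-5) = -1090519040.

-1090519040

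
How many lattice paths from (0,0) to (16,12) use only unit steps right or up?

Each path is a sequence of 28 steps with 16 rights: C(28,16) = 30421755.

30421755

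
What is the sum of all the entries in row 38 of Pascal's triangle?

Setting x = 1 in (1+x)^38 gives Σ C(38,i) = 2^38 = 274877906944.

274877906944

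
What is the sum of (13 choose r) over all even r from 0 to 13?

4096

Even-r terms of row 13 sum to 2^12 = 4096.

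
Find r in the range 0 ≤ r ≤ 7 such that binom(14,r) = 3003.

C(14,r) increases on 0 ≤ r ≤ 7. C(14,5) = 2002 and C(14,6) = 3003, so r = 6.

6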